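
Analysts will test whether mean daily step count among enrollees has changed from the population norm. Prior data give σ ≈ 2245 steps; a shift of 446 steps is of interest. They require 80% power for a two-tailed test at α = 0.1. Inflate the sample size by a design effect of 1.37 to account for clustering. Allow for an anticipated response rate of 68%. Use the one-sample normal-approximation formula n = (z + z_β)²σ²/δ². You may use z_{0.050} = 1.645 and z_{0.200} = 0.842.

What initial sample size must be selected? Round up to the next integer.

n = 316

n = (z_{α/2} + z_β)² · σ² / δ²
  = (1.645 + 0.842)² · 2245² / 446²
  = 6.1852 · 5040025 / 198916
  = 156.72
Design effect: 1.37 × 156.72 = 214.70.
Adjust for 68% response: 214.70 / 0.68 = 315.74.
Round up → n = 316.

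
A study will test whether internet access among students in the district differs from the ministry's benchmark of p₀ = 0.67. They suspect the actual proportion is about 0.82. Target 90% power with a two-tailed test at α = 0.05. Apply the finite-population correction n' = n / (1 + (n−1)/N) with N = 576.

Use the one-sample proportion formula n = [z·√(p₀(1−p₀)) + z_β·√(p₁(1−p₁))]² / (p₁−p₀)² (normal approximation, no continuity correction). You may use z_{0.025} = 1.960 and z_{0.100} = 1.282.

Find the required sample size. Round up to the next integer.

n = 78

n = [z_{α/2}·√(p₀q₀) + z_β·√(p₁q₁)]² / (p₁ − p₀)²
  = [1.960·√(0.67·0.33) + 1.282·√(0.82·0.18)]² / (0.15)²
  = [1.960·0.4702 + 1.282·0.3842]² / 0.0225
  = [1.4141]² / 0.0225
  = 88.88
Finite-population correction (N = 576): 88.88 / (1 + (88.88 − 1)/576) = 77.11.
Round up → n = 78.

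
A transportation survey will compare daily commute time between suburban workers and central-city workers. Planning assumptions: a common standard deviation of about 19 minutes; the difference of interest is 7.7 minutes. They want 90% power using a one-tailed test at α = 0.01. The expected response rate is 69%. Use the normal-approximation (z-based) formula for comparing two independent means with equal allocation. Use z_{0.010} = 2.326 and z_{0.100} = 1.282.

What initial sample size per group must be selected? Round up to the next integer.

n = (z_α + z_β)² · (σ₁² + σ₂²) / δ²
  = (2.326 + 1.282)² · (2·19² = 722) / 7.7²
  = 13.0177 · 722 / 59.29
  = 158.52
Adjust for 69% response: 158.52 / 0.69 = 229.74.
Round up → n = 230 per group.

n = 230 per group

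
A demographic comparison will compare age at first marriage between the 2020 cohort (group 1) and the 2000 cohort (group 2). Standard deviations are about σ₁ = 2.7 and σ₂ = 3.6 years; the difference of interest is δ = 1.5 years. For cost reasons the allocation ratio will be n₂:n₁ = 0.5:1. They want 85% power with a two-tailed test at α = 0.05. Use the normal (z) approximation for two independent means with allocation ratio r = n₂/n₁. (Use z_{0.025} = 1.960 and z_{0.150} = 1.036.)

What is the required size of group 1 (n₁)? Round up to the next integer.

n₁ = (z_{α/2} + z_β)² · (σ₁² + σ₂²/r) / δ²
   = (1.960 + 1.036)² · (2.7² + 3.6²/0.5) / 1.5²
   = 8.9760 · (7.29 + 25.92) / 2.25
   = 8.9760 · 33.21 / 2.25
   = 132.49
Round up → n₁ = 133; n₂ = r·n₁ = 0.5 × 133 = 67.

n₁ = 133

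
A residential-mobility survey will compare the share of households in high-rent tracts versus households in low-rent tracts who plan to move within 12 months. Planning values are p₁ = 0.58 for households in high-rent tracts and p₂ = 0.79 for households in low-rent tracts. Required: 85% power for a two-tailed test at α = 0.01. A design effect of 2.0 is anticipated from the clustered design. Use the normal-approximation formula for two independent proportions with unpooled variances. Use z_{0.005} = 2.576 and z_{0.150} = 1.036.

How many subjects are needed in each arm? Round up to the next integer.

n = (z_{α/2} + z_β)² · [p₁(1−p₁) + p₂(1−p₂)] / (p₁ − p₂)²
  = (2.576 + 1.036)² · (0.58·0.42 + 0.79·0.21) / (-0.21)²
  = (3.612)² · (0.2436 + 0.1659) / 0.0441
  = 13.0465 · 0.4095 / 0.0441
  = 121.15
Design effect: 2.0 × 121.15 = 242.29.
Round up → n = 243 per group.

n = 243 per group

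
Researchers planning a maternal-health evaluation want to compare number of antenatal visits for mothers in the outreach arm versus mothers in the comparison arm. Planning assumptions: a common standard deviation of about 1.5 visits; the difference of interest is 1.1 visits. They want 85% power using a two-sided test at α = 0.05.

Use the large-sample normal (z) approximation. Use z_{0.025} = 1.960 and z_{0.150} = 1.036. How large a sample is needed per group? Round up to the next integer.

n = (z_{α/2} + z_β)² · (σ₁² + σ₂²) / δ²
  = (1.960 + 1.036)² · (2·1.5² = 4.5) / 1.1²
  = 8.9760 · 4.5 / 1.21
  = 33.38
Round up → n = 34 per group.

n = 34 per group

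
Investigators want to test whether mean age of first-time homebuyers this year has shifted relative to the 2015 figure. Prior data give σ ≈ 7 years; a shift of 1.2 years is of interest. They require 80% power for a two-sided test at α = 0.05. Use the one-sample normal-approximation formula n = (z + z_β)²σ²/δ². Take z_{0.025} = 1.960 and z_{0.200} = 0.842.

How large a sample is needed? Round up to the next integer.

n = 268

n = (z_{α/2} + z_β)² · σ² / δ²
  = (1.960 + 0.842)² · 7² / 1.2²
  = 7.8512 · 49 / 1.44
  = 267.16
Round up → n = 268.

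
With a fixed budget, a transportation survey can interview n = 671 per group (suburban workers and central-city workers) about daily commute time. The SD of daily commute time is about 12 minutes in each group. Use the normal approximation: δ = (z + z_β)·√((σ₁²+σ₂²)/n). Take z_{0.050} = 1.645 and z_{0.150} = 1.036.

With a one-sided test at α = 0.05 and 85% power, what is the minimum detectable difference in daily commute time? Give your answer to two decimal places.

Minimum detectable difference ≈ 1.76 minutes

δ = (z_α + z_β) · √((σ₁²+σ₂²)/n)
  = (1.645 + 1.036) · √(288/671)
  = 2.681 · √0.42921
  = 2.681 · 0.6551
  = 1.7564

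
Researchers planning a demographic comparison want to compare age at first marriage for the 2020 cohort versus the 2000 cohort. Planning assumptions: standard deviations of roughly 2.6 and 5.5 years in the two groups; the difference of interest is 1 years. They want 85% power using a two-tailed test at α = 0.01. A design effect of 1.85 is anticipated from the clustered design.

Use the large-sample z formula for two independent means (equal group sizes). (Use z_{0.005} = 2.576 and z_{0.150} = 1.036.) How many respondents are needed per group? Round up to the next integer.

n = (z_{α/2} + z_β)² · (σ₁² + σ₂²) / δ²
  = (2.576 + 1.036)² · (2.6² + 5.5² = 37.01) / 1²
  = 13.0465 · 37.01 / 1
  = 482.85
Design effect: 1.85 × 482.85 = 893.28.
Round up → n = 894 per group.

n = 894 per group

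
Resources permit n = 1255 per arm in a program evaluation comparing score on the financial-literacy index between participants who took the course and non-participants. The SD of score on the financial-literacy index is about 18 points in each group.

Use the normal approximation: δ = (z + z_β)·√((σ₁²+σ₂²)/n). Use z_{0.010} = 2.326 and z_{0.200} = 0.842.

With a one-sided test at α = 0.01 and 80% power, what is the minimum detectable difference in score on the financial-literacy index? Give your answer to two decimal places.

Minimum detectable difference ≈ 2.28 points

δ = (z_α + z_β) · √((σ₁²+σ₂²)/n)
  = (2.326 + 0.842) · √(648/1255)
  = 3.168 · √0.51633
  = 3.168 · 0.7186
  = 2.2764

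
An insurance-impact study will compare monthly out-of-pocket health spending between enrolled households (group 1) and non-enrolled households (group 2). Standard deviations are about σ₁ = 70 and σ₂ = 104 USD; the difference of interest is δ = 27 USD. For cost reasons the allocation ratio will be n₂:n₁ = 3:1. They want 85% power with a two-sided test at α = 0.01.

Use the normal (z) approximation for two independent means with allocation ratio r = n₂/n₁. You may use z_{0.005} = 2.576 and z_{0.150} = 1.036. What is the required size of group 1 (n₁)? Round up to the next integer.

n₁ = 153

n₁ = (z_{α/2} + z_β)² · (σ₁² + σ₂²/r) / δ²
   = (2.576 + 1.036)² · (70² + 104²/3) / 27²
   = 13.0465 · (4900 + 3605.3) / 729
   = 13.0465 · 8505.3 / 729
   = 152.22
Round up → n₁ = 153; n₂ = r·n₁ = 3 × 153 = 459.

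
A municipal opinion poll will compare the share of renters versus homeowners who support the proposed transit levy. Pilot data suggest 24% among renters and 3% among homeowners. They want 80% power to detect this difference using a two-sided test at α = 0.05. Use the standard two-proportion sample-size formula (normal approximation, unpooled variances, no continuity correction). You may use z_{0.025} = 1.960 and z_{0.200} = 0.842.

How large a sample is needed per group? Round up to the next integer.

n = 38 per group

n = (z_{α/2} + z_β)² · [p₁(1−p₁) + p₂(1−p₂)] / (p₁ − p₂)²
  = (1.960 + 0.842)² · (0.24·0.76 + 0.03·0.97) / (0.21)²
  = (2.802)² · (0.1824 + 0.0291) / 0.0441
  = 7.8512 · 0.2115 / 0.0441
  = 37.65
Round up → n = 38 per group.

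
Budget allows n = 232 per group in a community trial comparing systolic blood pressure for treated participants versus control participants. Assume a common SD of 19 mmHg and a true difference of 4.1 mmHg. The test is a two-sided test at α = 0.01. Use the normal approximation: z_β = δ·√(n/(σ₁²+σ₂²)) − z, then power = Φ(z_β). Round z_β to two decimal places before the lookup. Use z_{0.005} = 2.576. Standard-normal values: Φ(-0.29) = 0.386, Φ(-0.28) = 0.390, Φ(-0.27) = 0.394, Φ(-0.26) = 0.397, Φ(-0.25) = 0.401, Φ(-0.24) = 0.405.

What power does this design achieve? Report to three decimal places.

Power ≈ 0.401

z_β = δ·√(n/(σ₁²+σ₂²)) − z_{α/2}
    = 4.1 · √(232/722) − 2.576
    = 4.1 · 0.56686 − 2.576
    = 2.3241 − 2.576 = -0.2519 → -0.25
Power = Φ(-0.25) = 0.401.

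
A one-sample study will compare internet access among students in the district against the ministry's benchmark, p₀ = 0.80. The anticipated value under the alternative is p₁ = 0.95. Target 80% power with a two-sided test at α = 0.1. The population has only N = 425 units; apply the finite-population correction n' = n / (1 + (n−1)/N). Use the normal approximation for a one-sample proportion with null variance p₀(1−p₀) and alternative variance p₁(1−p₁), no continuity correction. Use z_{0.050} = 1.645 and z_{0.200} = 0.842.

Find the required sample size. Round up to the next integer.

n = 30

n = [z_{α/2}·√(p₀q₀) + z_β·√(p₁q₁)]² / (p₁ − p₀)²
  = [1.645·√(0.80·0.20) + 0.842·√(0.95·0.05)]² / (0.15)²
  = [1.645·0.4000 + 0.842·0.2179]² / 0.0225
  = [0.8415]² / 0.0225
  = 31.47
Finite-population correction (N = 425): 31.47 / (1 + (31.47 − 1)/425) = 29.37.
Round up → n = 30.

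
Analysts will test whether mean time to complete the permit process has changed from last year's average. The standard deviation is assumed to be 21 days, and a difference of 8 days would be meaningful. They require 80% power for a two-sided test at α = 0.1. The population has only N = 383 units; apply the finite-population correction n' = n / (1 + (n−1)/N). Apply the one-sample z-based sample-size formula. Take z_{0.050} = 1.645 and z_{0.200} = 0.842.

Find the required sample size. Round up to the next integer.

n = 39

n = (z_{α/2} + z_β)² · σ² / δ²
  = (1.645 + 0.842)² · 21² / 8²
  = 6.1852 · 441 / 64
  = 42.62
Finite-population correction (N = 383): 42.62 / (1 + (42.62 − 1)/383) = 38.44.
Round up → n = 39.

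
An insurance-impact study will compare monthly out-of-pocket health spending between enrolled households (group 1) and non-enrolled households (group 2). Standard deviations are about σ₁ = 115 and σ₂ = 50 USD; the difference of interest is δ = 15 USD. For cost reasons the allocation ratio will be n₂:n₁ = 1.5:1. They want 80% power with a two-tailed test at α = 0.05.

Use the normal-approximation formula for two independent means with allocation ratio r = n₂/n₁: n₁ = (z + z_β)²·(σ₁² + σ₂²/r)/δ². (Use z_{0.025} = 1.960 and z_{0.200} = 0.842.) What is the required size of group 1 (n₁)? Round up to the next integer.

n₁ = (z_{α/2} + z_β)² · (σ₁² + σ₂²/r) / δ²
   = (1.960 + 0.842)² · (115² + 50²/1.5) / 15²
   = 7.8512 · (13225 + 1666.7) / 225
   = 7.8512 · 14891.7 / 225
   = 519.63
Round up → n₁ = 520; n₂ = r·n₁ = 1.5 × 520 = 780.

n₁ = 520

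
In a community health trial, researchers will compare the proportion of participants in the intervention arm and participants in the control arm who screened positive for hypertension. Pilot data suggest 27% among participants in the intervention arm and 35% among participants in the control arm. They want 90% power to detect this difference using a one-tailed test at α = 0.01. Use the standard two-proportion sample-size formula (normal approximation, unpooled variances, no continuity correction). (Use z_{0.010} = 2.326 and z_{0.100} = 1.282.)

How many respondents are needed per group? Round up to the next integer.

n = (z_α + z_β)² · [p₁(1−p₁) + p₂(1−p₂)] / (p₁ − p₂)²
  = (2.326 + 1.282)² · (0.27·0.73 + 0.35·0.65) / (-0.08)²
  = (3.608)² · (0.1971 + 0.2275) / 0.0064
  = 13.0177 · 0.4246 / 0.0064
  = 863.64
Round up → n = 864 per group.

n = 864 per group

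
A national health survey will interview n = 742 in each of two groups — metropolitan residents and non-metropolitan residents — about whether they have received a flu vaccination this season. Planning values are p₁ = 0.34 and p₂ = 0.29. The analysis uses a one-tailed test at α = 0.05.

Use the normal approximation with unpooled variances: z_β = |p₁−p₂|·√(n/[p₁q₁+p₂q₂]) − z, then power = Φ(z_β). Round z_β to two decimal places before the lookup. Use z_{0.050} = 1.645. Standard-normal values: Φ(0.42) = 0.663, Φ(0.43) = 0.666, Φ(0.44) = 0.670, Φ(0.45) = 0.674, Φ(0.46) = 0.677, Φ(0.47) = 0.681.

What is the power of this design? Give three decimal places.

z_β = |p₁−p₂|·√(n/[p₁q₁+p₂q₂]) − z_α
    = 0.05 · √(742/0.4303) − 1.645
    = 0.05 · 41.5256 − 1.645
    = 2.0763 − 1.645 = 0.4313 → 0.43
Power = Φ(0.43) = 0.666.

Power ≈ 0.666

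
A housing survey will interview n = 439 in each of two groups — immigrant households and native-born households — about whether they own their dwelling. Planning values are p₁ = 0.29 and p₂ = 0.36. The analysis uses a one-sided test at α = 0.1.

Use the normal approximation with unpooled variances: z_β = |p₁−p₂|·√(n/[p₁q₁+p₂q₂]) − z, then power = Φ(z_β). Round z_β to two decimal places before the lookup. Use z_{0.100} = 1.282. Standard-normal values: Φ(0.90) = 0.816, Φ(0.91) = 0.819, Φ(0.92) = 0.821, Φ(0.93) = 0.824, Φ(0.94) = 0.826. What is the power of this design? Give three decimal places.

Power ≈ 0.826

z_β = |p₁−p₂|·√(n/[p₁q₁+p₂q₂]) − z_α
    = 0.07 · √(439/0.4363) − 1.282
    = 0.07 · 31.7205 − 1.282
    = 2.2204 − 1.282 = 0.9384 → 0.94
Power = Φ(0.94) = 0.826.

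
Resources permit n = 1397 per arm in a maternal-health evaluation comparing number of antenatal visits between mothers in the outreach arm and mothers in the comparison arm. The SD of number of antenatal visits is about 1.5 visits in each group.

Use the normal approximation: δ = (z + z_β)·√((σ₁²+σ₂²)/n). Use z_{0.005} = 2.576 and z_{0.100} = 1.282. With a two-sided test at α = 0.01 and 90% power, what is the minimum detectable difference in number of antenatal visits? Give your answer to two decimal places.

δ = (z_{α/2} + z_β) · √((σ₁²+σ₂²)/n)
  = (2.576 + 1.282) · √(4.5/1397)
  = 3.858 · √0.00322
  = 3.858 · 0.0568
  = 0.2190

Minimum detectable difference ≈ 0.22 visits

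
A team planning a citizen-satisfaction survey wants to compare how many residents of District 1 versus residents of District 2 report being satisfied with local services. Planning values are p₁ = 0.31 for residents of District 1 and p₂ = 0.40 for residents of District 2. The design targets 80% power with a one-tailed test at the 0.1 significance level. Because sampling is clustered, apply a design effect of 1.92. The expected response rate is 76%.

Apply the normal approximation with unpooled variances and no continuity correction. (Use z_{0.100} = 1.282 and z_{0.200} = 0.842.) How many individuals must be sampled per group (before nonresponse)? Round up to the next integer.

n = 639 per group

n = (z_α + z_β)² · [p₁(1−p₁) + p₂(1−p₂)] / (p₁ − p₂)²
  = (1.282 + 0.842)² · (0.31·0.69 + 0.40·0.60) / (-0.09)²
  = (2.124)² · (0.2139 + 0.2400) / 0.0081
  = 4.5114 · 0.4539 / 0.0081
  = 252.80
Design effect: 1.92 × 252.80 = 485.38.
Adjust for 76% response: 485.38 / 0.76 = 638.66.
Round up → n = 639 per group.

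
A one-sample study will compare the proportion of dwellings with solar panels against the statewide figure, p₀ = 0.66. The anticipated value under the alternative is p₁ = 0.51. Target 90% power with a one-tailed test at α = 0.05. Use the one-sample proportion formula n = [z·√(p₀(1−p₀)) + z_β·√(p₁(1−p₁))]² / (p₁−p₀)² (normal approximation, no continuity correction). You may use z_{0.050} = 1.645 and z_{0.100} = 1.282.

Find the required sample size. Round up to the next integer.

n = [z_α·√(p₀q₀) + z_β·√(p₁q₁)]² / (p₁ − p₀)²
  = [1.645·√(0.66·0.34) + 1.282·√(0.51·0.49)]² / (-0.15)²
  = [1.645·0.4737 + 1.282·0.4999]² / 0.0225
  = [1.4201]² / 0.0225
  = 89.63
Round up → n = 90.

n = 90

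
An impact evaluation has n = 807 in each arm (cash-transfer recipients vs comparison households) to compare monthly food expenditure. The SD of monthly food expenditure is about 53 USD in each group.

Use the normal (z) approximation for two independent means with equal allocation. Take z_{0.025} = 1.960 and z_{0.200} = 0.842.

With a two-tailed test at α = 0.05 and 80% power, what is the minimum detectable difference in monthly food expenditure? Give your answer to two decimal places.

Minimum detectable difference ≈ 7.39 USD

δ = (z_{α/2} + z_β) · √((σ₁²+σ₂²)/n)
  = (1.960 + 0.842) · √(5618/807)
  = 2.802 · √6.9616
  = 2.802 · 2.6385
  = 7.3930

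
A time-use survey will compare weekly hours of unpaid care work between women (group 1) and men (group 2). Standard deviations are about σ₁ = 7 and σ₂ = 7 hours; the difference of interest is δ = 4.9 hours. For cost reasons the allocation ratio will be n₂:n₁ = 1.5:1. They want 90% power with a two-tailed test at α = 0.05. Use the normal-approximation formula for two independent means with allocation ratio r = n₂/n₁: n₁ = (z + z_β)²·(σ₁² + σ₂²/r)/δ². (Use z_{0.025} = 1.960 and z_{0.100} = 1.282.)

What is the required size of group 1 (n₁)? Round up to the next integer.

n₁ = 36

n₁ = (z_{α/2} + z_β)² · (σ₁² + σ₂²/r) / δ²
   = (1.960 + 1.282)² · (7² + 7²/1.5) / 4.9²
   = 10.5106 · (49 + 32.6667) / 24.01
   = 10.5106 · 81.6667 / 24.01
   = 35.75
Round up → n₁ = 36; n₂ = r·n₁ = 1.5 × 36 = 54.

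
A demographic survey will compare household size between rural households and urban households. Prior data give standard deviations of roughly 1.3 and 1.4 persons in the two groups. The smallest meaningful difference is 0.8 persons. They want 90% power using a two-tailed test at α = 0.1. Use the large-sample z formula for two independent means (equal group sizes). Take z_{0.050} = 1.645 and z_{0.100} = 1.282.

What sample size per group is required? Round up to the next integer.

n = 49 per group

n = (z_{α/2} + z_β)² · (σ₁² + σ₂²) / δ²
  = (1.645 + 1.282)² · (1.3² + 1.4² = 3.65) / 0.8²
  = 8.5673 · 3.65 / 0.64
  = 48.86
Round up → n = 49 per group.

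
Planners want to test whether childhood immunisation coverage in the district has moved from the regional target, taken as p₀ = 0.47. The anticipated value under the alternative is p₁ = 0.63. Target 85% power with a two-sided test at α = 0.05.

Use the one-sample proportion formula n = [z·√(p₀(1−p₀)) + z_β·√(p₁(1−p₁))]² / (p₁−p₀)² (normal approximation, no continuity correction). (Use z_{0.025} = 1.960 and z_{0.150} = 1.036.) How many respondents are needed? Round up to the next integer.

n = 86

n = [z_{α/2}·√(p₀q₀) + z_β·√(p₁q₁)]² / (p₁ − p₀)²
  = [1.960·√(0.47·0.53) + 1.036·√(0.63·0.37)]² / (0.16)²
  = [1.960·0.4991 + 1.036·0.4828]² / 0.0256
  = [1.4784]² / 0.0256
  = 85.38
Round up → n = 86.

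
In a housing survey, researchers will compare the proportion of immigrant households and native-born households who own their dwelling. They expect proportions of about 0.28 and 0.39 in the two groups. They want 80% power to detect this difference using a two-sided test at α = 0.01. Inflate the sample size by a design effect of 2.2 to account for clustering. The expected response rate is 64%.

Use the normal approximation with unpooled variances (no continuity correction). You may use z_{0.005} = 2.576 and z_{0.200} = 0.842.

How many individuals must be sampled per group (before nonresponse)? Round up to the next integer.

n = 1459 per group

n = (z_{α/2} + z_β)² · [p₁(1−p₁) + p₂(1−p₂)] / (p₁ − p₂)²
  = (2.576 + 0.842)² · (0.28·0.72 + 0.39·0.61) / (-0.11)²
  = (3.418)² · (0.2016 + 0.2379) / 0.0121
  = 11.6827 · 0.4395 / 0.0121
  = 424.34
Design effect: 2.2 × 424.34 = 933.56.
Adjust for 64% response: 933.56 / 0.64 = 1458.68.
Round up → n = 1459 per group.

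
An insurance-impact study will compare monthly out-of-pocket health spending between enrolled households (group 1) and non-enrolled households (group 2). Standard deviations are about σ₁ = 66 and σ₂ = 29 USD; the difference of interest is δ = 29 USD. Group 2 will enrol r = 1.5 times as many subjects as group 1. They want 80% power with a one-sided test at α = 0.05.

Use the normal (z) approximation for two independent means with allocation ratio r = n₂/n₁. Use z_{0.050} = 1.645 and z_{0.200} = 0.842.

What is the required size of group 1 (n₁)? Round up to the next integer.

n₁ = (z_α + z_β)² · (σ₁² + σ₂²/r) / δ²
   = (1.645 + 0.842)² · (66² + 29²/1.5) / 29²
   = 6.1852 · (4356 + 560.6667) / 841
   = 6.1852 · 4916.7 / 841
   = 36.16
Round up → n₁ = 37; n₂ = r·n₁ = 1.5 × 37 = 56.

n₁ = 37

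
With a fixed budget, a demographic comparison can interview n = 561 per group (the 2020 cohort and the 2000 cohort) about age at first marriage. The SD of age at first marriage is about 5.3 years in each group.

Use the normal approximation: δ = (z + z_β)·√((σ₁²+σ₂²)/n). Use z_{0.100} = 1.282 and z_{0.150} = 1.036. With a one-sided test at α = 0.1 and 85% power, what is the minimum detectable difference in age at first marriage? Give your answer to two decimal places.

δ = (z_α + z_β) · √((σ₁²+σ₂²)/n)
  = (1.282 + 1.036) · √(56.18/561)
  = 2.318 · √0.10014
  = 2.318 · 0.3165
  = 0.7335

Minimum detectable difference ≈ 0.73 years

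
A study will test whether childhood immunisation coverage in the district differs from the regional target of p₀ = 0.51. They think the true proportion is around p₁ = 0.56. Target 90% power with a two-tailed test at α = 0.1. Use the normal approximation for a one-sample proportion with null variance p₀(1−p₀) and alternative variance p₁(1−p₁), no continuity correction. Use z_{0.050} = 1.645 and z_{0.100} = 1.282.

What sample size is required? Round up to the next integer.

n = 852

n = [z_{α/2}·√(p₀q₀) + z_β·√(p₁q₁)]² / (p₁ − p₀)²
  = [1.645·√(0.51·0.49) + 1.282·√(0.56·0.44)]² / (0.05)²
  = [1.645·0.4999 + 1.282·0.4964]² / 0.0025
  = [1.4587]² / 0.0025
  = 851.13
Round up → n = 852.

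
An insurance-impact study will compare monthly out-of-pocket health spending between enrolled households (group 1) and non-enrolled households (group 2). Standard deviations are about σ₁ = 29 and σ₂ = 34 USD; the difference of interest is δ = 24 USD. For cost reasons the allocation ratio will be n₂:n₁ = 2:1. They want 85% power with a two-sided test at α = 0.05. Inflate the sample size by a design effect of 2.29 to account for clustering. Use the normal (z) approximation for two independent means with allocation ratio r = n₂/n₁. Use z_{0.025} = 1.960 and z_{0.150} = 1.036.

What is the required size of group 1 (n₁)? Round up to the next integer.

n₁ = (z_{α/2} + z_β)² · (σ₁² + σ₂²/r) / δ²
   = (1.960 + 1.036)² · (29² + 34²/2) / 24²
   = 8.9760 · (841 + 578) / 576
   = 8.9760 · 1419 / 576
   = 22.11
Design effect: 2.29 × 22.11 = 50.64.
Round up → n₁ = 51; n₂ = r·n₁ = 2 × 51 = 102.

n₁ = 51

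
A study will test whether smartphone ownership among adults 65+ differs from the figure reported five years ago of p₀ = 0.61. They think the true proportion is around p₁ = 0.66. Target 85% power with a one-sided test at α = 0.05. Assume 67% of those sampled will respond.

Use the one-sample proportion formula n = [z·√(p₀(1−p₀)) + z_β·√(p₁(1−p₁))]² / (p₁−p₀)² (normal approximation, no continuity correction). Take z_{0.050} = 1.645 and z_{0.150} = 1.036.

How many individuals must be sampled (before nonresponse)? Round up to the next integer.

n = 999

n = [z_α·√(p₀q₀) + z_β·√(p₁q₁)]² / (p₁ − p₀)²
  = [1.645·√(0.61·0.39) + 1.036·√(0.66·0.34)]² / (0.05)²
  = [1.645·0.4877 + 1.036·0.4737]² / 0.0025
  = [1.2931]² / 0.0025
  = 668.85
Adjust for 67% response: 668.85 / 0.67 = 998.29.
Round up → n = 999.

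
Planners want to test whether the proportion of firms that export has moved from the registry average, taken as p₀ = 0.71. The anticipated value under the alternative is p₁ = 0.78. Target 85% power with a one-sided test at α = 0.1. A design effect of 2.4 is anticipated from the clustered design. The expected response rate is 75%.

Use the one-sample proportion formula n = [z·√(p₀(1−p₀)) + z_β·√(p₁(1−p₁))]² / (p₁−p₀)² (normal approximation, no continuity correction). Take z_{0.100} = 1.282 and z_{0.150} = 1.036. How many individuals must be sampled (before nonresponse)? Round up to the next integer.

n = [z_α·√(p₀q₀) + z_β·√(p₁q₁)]² / (p₁ − p₀)²
  = [1.282·√(0.71·0.29) + 1.036·√(0.78·0.22)]² / (0.07)²
  = [1.282·0.4538 + 1.036·0.4142]² / 0.0049
  = [1.0109]² / 0.0049
  = 208.55
Design effect: 2.4 × 208.55 = 500.51.
Adjust for 75% response: 500.51 / 0.75 = 667.35.
Round up → n = 668.

n = 668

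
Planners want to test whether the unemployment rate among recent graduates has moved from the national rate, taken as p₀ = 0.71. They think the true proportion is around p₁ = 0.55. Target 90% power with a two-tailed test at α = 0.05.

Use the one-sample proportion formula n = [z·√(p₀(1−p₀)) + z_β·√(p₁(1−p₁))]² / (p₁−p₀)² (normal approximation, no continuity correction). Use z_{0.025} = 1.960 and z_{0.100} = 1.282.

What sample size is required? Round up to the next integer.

n = [z_{α/2}·√(p₀q₀) + z_β·√(p₁q₁)]² / (p₁ − p₀)²
  = [1.960·√(0.71·0.29) + 1.282·√(0.55·0.45)]² / (-0.16)²
  = [1.960·0.4538 + 1.282·0.4975]² / 0.0256
  = [1.5272]² / 0.0256
  = 91.10
Round up → n = 92.

n = 92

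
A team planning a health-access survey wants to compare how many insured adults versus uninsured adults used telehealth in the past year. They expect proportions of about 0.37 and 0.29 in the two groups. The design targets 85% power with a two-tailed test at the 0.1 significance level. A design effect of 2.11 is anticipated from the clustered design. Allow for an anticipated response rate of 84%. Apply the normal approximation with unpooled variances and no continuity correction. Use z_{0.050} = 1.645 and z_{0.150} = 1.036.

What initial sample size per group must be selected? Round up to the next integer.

n = (z_{α/2} + z_β)² · [p₁(1−p₁) + p₂(1−p₂)] / (p₁ − p₂)²
  = (1.645 + 1.036)² · (0.37·0.63 + 0.29·0.71) / (0.08)²
  = (2.681)² · (0.2331 + 0.2059) / 0.0064
  = 7.1878 · 0.4390 / 0.0064
  = 493.04
Design effect: 2.11 × 493.04 = 1040.30.
Adjust for 84% response: 1040.30 / 0.84 = 1238.46.
Round up → n = 1239 per group.

n = 1239 per group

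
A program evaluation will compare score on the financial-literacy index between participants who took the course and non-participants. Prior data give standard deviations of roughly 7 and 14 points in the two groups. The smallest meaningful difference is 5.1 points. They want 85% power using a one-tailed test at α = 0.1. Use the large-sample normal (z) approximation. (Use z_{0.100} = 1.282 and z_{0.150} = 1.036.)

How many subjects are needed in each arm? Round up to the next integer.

n = 51 per group

n = (z_α + z_β)² · (σ₁² + σ₂²) / δ²
  = (1.282 + 1.036)² · (7² + 14² = 245) / 5.1²
  = 5.3731 · 245 / 26.01
  = 50.61
Round up → n = 51 per group.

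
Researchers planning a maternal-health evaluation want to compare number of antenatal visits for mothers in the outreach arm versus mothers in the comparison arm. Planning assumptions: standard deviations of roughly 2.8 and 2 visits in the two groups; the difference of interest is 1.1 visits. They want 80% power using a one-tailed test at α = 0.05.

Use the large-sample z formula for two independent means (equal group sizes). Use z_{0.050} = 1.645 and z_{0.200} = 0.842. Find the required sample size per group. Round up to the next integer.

n = 61 per group

n = (z_α + z_β)² · (σ₁² + σ₂²) / δ²
  = (1.645 + 0.842)² · (2.8² + 2² = 11.84) / 1.1²
  = 6.1852 · 11.84 / 1.21
  = 60.52
Round up → n = 61 per group.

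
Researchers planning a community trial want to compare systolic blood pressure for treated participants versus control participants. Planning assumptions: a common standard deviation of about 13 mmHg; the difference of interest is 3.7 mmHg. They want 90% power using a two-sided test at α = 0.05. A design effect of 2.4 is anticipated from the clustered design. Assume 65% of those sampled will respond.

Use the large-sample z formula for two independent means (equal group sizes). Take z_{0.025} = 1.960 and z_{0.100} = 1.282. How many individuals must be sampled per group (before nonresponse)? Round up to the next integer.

n = (z_{α/2} + z_β)² · (σ₁² + σ₂²) / δ²
  = (1.960 + 1.282)² · (2·13² = 338) / 3.7²
  = 10.5106 · 338 / 13.69
  = 259.50
Design effect: 2.4 × 259.50 = 622.80.
Adjust for 65% response: 622.80 / 0.65 = 958.16.
Round up → n = 959 per group.

n = 959 per group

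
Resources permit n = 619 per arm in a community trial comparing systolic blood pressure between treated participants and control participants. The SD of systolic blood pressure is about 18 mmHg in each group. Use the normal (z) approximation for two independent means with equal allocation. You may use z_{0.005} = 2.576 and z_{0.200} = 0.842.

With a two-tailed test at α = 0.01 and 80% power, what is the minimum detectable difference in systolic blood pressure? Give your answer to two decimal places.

Minimum detectable difference ≈ 3.50 mmHg

δ = (z_{α/2} + z_β) · √((σ₁²+σ₂²)/n)
  = (2.576 + 0.842) · √(648/619)
  = 3.418 · √1.0468
  = 3.418 · 1.0232
  = 3.4971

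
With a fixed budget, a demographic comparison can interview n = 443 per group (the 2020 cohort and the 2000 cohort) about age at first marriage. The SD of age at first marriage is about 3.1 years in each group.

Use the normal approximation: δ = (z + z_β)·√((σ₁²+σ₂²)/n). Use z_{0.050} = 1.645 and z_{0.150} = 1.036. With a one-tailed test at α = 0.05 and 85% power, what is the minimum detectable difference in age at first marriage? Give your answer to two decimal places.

Minimum detectable difference ≈ 0.56 years

δ = (z_α + z_β) · √((σ₁²+σ₂²)/n)
  = (1.645 + 1.036) · √(19.22/443)
  = 2.681 · √0.04339
  = 2.681 · 0.2083
  = 0.5584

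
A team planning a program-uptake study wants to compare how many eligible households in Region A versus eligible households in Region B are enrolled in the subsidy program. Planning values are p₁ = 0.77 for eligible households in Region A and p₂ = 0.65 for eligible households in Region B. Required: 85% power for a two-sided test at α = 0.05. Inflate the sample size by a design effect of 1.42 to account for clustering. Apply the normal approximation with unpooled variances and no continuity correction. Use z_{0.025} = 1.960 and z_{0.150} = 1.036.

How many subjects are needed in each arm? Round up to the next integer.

n = (z_{α/2} + z_β)² · [p₁(1−p₁) + p₂(1−p₂)] / (p₁ − p₂)²
  = (1.960 + 1.036)² · (0.77·0.23 + 0.65·0.35) / (0.12)²
  = (2.996)² · (0.1771 + 0.2275) / 0.0144
  = 8.9760 · 0.4046 / 0.0144
  = 252.20
Design effect: 1.42 × 252.20 = 358.13.
Round up → n = 359 per group.

n = 359 per group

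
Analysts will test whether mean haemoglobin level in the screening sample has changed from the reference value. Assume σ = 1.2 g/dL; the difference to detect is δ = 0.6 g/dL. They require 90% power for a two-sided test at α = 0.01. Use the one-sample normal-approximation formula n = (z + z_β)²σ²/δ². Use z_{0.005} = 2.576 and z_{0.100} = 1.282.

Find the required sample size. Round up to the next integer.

n = (z_{α/2} + z_β)² · σ² / δ²
  = (2.576 + 1.282)² · 1.2² / 0.6²
  = 14.8842 · 1.44 / 0.36
  = 59.54
Round up → n = 60.

n = 60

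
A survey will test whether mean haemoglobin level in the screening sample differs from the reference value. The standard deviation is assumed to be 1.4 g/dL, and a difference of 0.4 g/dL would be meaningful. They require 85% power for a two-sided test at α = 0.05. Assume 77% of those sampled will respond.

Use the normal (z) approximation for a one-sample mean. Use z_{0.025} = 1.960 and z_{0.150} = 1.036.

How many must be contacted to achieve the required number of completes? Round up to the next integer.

n = 143

n = (z_{α/2} + z_β)² · σ² / δ²
  = (1.960 + 1.036)² · 1.4² / 0.4²
  = 8.9760 · 1.96 / 0.16
  = 109.96
Adjust for 77% response: 109.96 / 0.77 = 142.80.
Round up → n = 143.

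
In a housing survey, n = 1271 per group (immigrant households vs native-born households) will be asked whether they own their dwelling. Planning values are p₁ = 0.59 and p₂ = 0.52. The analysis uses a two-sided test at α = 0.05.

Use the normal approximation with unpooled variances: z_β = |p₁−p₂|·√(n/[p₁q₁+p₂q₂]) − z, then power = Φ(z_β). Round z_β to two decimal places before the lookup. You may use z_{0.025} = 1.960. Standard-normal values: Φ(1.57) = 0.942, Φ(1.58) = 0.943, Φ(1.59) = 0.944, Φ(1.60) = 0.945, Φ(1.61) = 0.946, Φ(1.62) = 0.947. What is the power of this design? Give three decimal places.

z_β = |p₁−p₂|·√(n/[p₁q₁+p₂q₂]) − z_{α/2}
    = 0.07 · √(1271/0.4915) − 1.960
    = 0.07 · 50.8523 − 1.960
    = 3.5597 − 1.960 = 1.5997 → 1.60
Power = Φ(1.60) = 0.945.

Power ≈ 0.945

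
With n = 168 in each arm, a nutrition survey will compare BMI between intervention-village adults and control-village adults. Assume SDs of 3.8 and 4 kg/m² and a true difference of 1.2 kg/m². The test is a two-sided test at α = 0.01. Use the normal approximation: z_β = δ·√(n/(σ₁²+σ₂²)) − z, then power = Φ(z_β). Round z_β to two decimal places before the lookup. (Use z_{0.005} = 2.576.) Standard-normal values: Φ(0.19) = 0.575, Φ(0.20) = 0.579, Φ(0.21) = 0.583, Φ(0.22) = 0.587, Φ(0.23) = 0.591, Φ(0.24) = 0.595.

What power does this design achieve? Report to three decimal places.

z_β = δ·√(n/(σ₁²+σ₂²)) − z_{α/2}
    = 1.2 · √(168/30.44) − 2.576
    = 1.2 · 2.34927 − 2.576
    = 2.8191 − 2.576 = 0.2431 → 0.24
Power = Φ(0.24) = 0.595.

Power ≈ 0.595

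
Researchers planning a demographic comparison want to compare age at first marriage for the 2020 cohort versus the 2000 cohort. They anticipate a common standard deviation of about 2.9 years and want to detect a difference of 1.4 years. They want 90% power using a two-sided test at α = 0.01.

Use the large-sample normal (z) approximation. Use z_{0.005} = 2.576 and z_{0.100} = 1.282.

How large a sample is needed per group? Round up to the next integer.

n = 128 per group

n = (z_{α/2} + z_β)² · (σ₁² + σ₂²) / δ²
  = (2.576 + 1.282)² · (2·2.9² = 16.82) / 1.4²
  = 14.8842 · 16.82 / 1.96
  = 127.73
Round up → n = 128 per group.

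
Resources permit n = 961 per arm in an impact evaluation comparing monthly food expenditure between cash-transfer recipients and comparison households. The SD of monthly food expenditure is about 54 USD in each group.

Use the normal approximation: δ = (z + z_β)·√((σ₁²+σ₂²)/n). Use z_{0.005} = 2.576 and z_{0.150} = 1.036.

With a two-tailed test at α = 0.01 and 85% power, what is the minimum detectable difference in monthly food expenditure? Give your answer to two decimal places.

Minimum detectable difference ≈ 8.90 USD

δ = (z_{α/2} + z_β) · √((σ₁²+σ₂²)/n)
  = (2.576 + 1.036) · √(5832/961)
  = 3.612 · √6.0687
  = 3.612 · 2.4635
  = 8.8980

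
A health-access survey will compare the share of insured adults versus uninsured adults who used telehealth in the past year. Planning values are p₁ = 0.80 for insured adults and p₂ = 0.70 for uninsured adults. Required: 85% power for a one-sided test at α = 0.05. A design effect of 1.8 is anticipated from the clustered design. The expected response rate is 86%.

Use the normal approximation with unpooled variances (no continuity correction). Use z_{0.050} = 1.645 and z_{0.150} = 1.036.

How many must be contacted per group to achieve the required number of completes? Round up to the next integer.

n = 557 per group

n = (z_α + z_β)² · [p₁(1−p₁) + p₂(1−p₂)] / (p₁ − p₂)²
  = (1.645 + 1.036)² · (0.80·0.20 + 0.70·0.30) / (0.10)²
  = (2.681)² · (0.1600 + 0.2100) / 0.0100
  = 7.1878 · 0.3700 / 0.0100
  = 265.95
Design effect: 1.8 × 265.95 = 478.70.
Adjust for 86% response: 478.70 / 0.86 = 556.63.
Round up → n = 557 per group.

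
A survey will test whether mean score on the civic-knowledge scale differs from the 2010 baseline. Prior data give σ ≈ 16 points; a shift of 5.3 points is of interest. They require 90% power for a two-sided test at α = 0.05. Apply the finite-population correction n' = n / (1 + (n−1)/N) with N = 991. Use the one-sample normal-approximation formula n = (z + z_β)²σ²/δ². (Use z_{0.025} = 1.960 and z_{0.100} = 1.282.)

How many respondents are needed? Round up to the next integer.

n = 88

n = (z_{α/2} + z_β)² · σ² / δ²
  = (1.960 + 1.282)² · 16² / 5.3²
  = 10.5106 · 256 / 28.09
  = 95.79
Finite-population correction (N = 991): 95.79 / (1 + (95.79 − 1)/991) = 87.43.
Round up → n = 88.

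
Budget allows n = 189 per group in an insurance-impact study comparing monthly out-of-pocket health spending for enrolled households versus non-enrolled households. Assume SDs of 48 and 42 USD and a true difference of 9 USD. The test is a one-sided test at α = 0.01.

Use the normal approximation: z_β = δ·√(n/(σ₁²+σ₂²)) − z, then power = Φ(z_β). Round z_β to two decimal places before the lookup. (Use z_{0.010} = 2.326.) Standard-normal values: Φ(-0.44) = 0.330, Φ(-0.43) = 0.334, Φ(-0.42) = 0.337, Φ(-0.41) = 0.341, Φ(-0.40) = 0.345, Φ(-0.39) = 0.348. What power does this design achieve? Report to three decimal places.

z_β = δ·√(n/(σ₁²+σ₂²)) − z_α
    = 9 · √(189/4068) − 2.326
    = 9 · 0.21555 − 2.326
    = 1.9399 − 2.326 = -0.3861 → -0.39
Power = Φ(-0.39) = 0.348.

Power ≈ 0.348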